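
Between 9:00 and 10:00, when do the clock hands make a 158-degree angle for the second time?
At t minutes past 9:00, the hour hand is at 30 x 9 + 0.5t degrees and the minute hand is at 6t degrees.
The smaller angle between them is 158 degrees when |30H - 5.5t| = 158 or |30H - 5.5t| = 202.
With H = 9, solve 30 x 9 - 5.5t = +/- target for each target:
  t = (30 x 9 - 158) / 5.5 = 20.36
  t = (30 x 9 + 158) / 5.5 = 77.82 (outside (0, 60))
  t = (30 x 9 - 202) / 5.5 = 12.36
  t = (30 x 9 + 202) / 5.5 = 85.82 (outside (0, 60))
Valid solutions in (0, 60): {12.36, 20.36} minutes.
The second occurrence is t = 20.36 minutes.
The hands form a 158-degree angle at 20.36 minutes past 9:00.

Final answer: 20.36 minutes past 9:00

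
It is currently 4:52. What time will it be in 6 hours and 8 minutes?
Starting time: 4:52
Adding 8 minutes to 52 minutes: 52 + 8 = 60 minutes = 1 hour
Adding 6 hours: 4 + 6 + 1 (carry) = 11
Final time: 11:00

Final answer: 11:00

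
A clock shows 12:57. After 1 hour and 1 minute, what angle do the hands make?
First find the time 1 hour and 1 minute after 12:57.
Total minutes: 12 x 60 + 57 + 1 x 60 + 1 = 838.
838 mod 720 = 118 minutes = 1:58.
Now compute the angle at 1:58:
Hour hand: 1 x 30 + 58 x 0.5 = 59 degrees
Minute hand: 58 x 6 = 348 degrees
Difference: |59 - 348| = 289 degrees
Smaller angle: 360 - 289 = 71 degrees

Final answer: 71 degrees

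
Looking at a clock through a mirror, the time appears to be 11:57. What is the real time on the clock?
Reflection across the vertical (12-6) axis maps a hand at angle A degrees to (360 - A) degrees, which sends a reading of T minutes past 12:00 to (720 - T) minutes past 12:00.
Mirror reads 11:57 = 717 minutes past 12:00.
Actual time: (720 - 717) mod 720 = 3 minutes = 12:03.

Final answer: 12:03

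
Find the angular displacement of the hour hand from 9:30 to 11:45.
The hour hand moves 0.5 degrees per minute.
Time elapsed: 11:45 - 9:30 = 135 minutes
Angular displacement: 135 x 0.5 = 67.5 degrees

Final answer: 67.5 degrees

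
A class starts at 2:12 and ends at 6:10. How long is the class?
From 2:12 to 6:10:
(6 x 60 + 10) - (2 x 60 + 12) = 370 - 132 = 238 minutes
= 3 hours and 58 minutes

Final answer: 3 hours and 58 minutes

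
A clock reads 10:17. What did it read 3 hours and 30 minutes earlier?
Starting time: 10:17 = 617 total minutes past 12:00
Subtracting: 3 hours and 30 minutes = 210 minutes
617 - 210 = 407 minutes
= 6 hours and 47 minutes past 12:00 = 6:47

Final answer: 6:47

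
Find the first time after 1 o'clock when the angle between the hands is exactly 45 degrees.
At t minutes past 1:00, the hour hand is at 30 x 1 + 0.5t degrees and the minute hand is at 6t degrees.
The smaller angle between them is 45 degrees when |30H - 5.5t| = 45 or |30H - 5.5t| = 315.
With H = 1, solve 30 x 1 - 5.5t = +/- target for each target:
  t = (30 x 1 - 45) / 5.5 = -2.73 (outside (0, 60))
  t = (30 x 1 + 45) / 5.5 = 13.64
  t = (30 x 1 - 315) / 5.5 = -51.82 (outside (0, 60))
  t = (30 x 1 + 315) / 5.5 = 62.73 (outside (0, 60))
Valid solutions in (0, 60): {13.64} minutes.
The first occurrence is t = 13.64 minutes.
The hands form a 45-degree angle at 13.64 minutes past 1:00.

Final answer: 13.64 minutes past 1:00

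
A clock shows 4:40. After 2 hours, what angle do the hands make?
First find the time 2 hours after 4:40.
Total minutes: 4 x 60 + 40 + 2 x 60 + 0 = 400.
400 mod 720 = 400 minutes = 6:40.
Now compute the angle at 6:40:
Hour hand: 6 x 30 + 40 x 0.5 = 200 degrees
Minute hand: 40 x 6 = 240 degrees
Difference: |200 - 240| = 40 degrees
The angle is 40 degrees

Final answer: 40 degrees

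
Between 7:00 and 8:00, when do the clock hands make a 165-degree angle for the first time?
At t minutes past 7:00, the hour hand is at 30 x 7 + 0.5t degrees and the minute hand is at 6t degrees.
The smaller angle between them is 165 degrees when |30H - 5.5t| = 165 or |30H - 5.5t| = 195.
With H = 7, solve 30 x 7 - 5.5t = +/- target for each target:
  t = (30 x 7 - 165) / 5.5 = 8.18
  t = (30 x 7 + 165) / 5.5 = 68.18 (outside (0, 60))
  t = (30 x 7 - 195) / 5.5 = 2.73
  t = (30 x 7 + 195) / 5.5 = 73.64 (outside (0, 60))
Valid solutions in (0, 60): {2.73, 8.18} minutes.
The first occurrence is t = 2.73 minutes.
The hands form a 165-degree angle at 2.73 minutes past 7:00.

Final answer: 2.73 minutes past 7:00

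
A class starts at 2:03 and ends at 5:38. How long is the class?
From 2:03 to 5:38:
(5 x 60 + 38) - (2 x 60 + 3) = 338 - 123 = 215 minutes
= 3 hours and 35 minutes

Final answer: 3 hours and 35 minutes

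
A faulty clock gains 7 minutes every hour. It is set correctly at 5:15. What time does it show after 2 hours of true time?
For every 60 true minutes, the faulty clock advances 60 + 7 = 67 minutes.
True elapsed: 2 hours = 120 minutes.
Faulty clock advances: 120 x 67/60 = 134 minutes (drift: 14 minutes ahead).
Shown time: 5:15 + 134 minutes = 7:29.

Final answer: 7:29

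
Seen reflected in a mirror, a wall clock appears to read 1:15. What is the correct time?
Reflection across the vertical (12-6) axis maps a hand at angle A degrees to (360 - A) degrees, which sends a reading of T minutes past 12:00 to (720 - T) minutes past 12:00.
Mirror reads 1:15 = 75 minutes past 12:00.
Actual time: (720 - 75) mod 720 = 645 minutes = 10:45.

Final answer: 10:45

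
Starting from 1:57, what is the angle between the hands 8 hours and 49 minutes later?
First find the time 8 hours and 49 minutes after 1:57.
Total minutes: 1 x 60 + 57 + 8 x 60 + 49 = 646.
646 mod 720 = 646 minutes = 10:46.
Now compute the angle at 10:46:
Hour hand: 10 x 30 + 46 x 0.5 = 323 degrees
Minute hand: 46 x 6 = 276 degrees
Difference: |323 - 276| = 47 degrees
The angle is 47 degrees

Final answer: 47 degrees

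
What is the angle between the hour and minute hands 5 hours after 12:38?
First find the time 5 hours after 12:38.
Total minutes: 12 x 60 + 38 + 5 x 60 + 0 = 1058.
1058 mod 720 = 338 minutes = 5:38.
Now compute the angle at 5:38:
Hour hand: 5 x 30 + 38 x 0.5 = 169 degrees
Minute hand: 38 x 6 = 228 degrees
Difference: |169 - 228| = 59 degrees
The angle is 59 degrees

Final answer: 59 degrees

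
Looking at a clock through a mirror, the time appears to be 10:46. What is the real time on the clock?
Reflection across the vertical (12-6) axis maps a hand at angle A degrees to (360 - A) degrees, which sends a reading of T minutes past 12:00 to (720 - T) minutes past 12:00.
Mirror reads 10:46 = 646 minutes past 12:00.
Actual time: (720 - 646) mod 720 = 74 minutes = 1:14.

Final answer: 1:14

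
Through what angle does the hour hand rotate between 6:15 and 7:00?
The hour hand moves 0.5 degrees per minute.
Time elapsed: 7:00 - 6:15 = 45 minutes
Angular displacement: 45 x 0.5 = 22.5 degrees

Final answer: 22.5 degrees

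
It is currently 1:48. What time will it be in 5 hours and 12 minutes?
Starting time: 1:48
Adding 12 minutes to 48 minutes: 48 + 12 = 60 minutes = 1 hour
Adding 5 hours: 1 + 5 + 1 (carry) = 7
Final time: 7:00

Final answer: 7:00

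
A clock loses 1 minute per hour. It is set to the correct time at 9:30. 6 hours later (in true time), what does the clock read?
For every 60 true minutes, the faulty clock advances 60 - 1 = 59 minutes.
True elapsed: 6 hours = 360 minutes.
Faulty clock advances: 360 x 59/60 = 354 minutes (drift: 6 minutes behind).
Shown time: 9:30 + 354 minutes = 3:24.

Final answer: 3:24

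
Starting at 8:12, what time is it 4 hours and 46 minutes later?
Starting time: 8:12
Adding 46 minutes to 12 minutes: 12 + 46 = 58 minutes
Adding 4 hours: 8 + 4 = 12
Final time: 12:58

Final answer: 12:58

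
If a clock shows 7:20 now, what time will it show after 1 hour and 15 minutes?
Starting time: 7:20
Adding 15 minutes to 20 minutes: 20 + 15 = 35 minutes
Adding 1 hour: 7 + 1 = 8
Final time: 8:35

Final answer: 8:35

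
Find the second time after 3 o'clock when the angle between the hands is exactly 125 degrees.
At t minutes past 3:00, the hour hand is at 30 x 3 + 0.5t degrees and the minute hand is at 6t degrees.
The smaller angle between them is 125 degrees when |30H - 5.5t| = 125 or |30H - 5.5t| = 235.
With H = 3, solve 30 x 3 - 5.5t = +/- target for each target:
  t = (30 x 3 - 125) / 5.5 = -6.36 (outside (0, 60))
  t = (30 x 3 + 125) / 5.5 = 39.09
  t = (30 x 3 - 235) / 5.5 = -26.36 (outside (0, 60))
  t = (30 x 3 + 235) / 5.5 = 59.09
Valid solutions in (0, 60): {39.09, 59.09} minutes.
The second occurrence is t = 59.09 minutes.
The hands form a 125-degree angle at 59.09 minutes past 3:00.

Final answer: 59.09 minutes past 3:00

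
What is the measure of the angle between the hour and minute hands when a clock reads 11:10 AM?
Hour hand position: 11 x 30 + 10 x 0.5 = 335 degrees
Minute hand position: 10 x 6 = 60 degrees
Difference: |335 - 60| = 275 degrees
Since 275 > 180, the smaller angle is 360 - 275 = 85 degrees

Final answer: 85 degrees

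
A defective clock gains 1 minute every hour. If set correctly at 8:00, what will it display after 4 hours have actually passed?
For every 60 true minutes, the faulty clock advances 60 + 1 = 61 minutes.
True elapsed: 4 hours = 240 minutes.
Faulty clock advances: 240 x 61/60 = 244 minutes (drift: 4 minutes ahead).
Shown time: 8:00 + 244 minutes = 12:04.

Final answer: 12:04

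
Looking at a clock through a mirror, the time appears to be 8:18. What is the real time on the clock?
Reflection across the vertical (12-6) axis maps a hand at angle A degrees to (360 - A) degrees, which sends a reading of T minutes past 12:00 to (720 - T) minutes past 12:00.
Mirror reads 8:18 = 498 minutes past 12:00.
Actual time: (720 - 498) mod 720 = 222 minutes = 3:42.

Final answer: 3:42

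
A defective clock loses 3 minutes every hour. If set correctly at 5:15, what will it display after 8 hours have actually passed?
For every 60 true minutes, the faulty clock advances 60 - 3 = 57 minutes.
True elapsed: 8 hours = 480 minutes.
Faulty clock advances: 480 x 57/60 = 456 minutes (drift: 24 minutes behind).
Shown time: 5:15 + 456 minutes = 12:51.

Final answer: 12:51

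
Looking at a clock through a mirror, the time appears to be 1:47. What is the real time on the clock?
Reflection across the vertical (12-6) axis maps a hand at angle A degrees to (360 - A) degrees, which sends a reading of T minutes past 12:00 to (720 - T) minutes past 12:00.
Mirror reads 1:47 = 107 minutes past 12:00.
Actual time: (720 - 107) mod 720 = 613 minutes = 10:13.

Final answer: 10:13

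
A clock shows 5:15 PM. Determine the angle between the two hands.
Hour hand position: 5 x 30 + 15 x 0.5 = 157.5 degrees
Minute hand position: 15 x 6 = 90 degrees
Difference: |157.5 - 90| = 67.5 degrees
The angle between the hands is 67.5 degrees

Final answer: 67.5 degrees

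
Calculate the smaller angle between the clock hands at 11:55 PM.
Hour hand position: 11 x 30 + 55 x 0.5 = 357.5 degrees
Minute hand position: 55 x 6 = 330 degrees
Difference: |357.5 - 330| = 27.5 degrees
The angle between the hands is 27.5 degrees

Final answer: 27.5 degrees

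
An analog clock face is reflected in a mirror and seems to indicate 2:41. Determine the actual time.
Reflection across the vertical (12-6) axis maps a hand at angle A degrees to (360 - A) degrees, which sends a reading of T minutes past 12:00 to (720 - T) minutes past 12:00.
Mirror reads 2:41 = 161 minutes past 12:00.
Actual time: (720 - 161) mod 720 = 559 minutes = 9:19.

Final answer: 9:19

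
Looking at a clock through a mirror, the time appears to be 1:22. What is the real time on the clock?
Reflection across the vertical (12-6) axis maps a hand at angle A degrees to (360 - A) degrees, which sends a reading of T minutes past 12:00 to (720 - T) minutes past 12:00.
Mirror reads 1:22 = 82 minutes past 12:00.
Actual time: (720 - 82) mod 720 = 638 minutes = 10:38.

Final answer: 10:38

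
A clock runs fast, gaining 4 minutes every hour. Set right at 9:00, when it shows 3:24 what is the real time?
For every 60 true minutes, the faulty clock advances 64 minutes, so 1 faulty-clock minute corresponds to 60/64 true minutes.
From 9:00 to 3:24 on the faulty dial is 384 minutes.
True elapsed: 384 x 60/64 = 360 minutes = 6 hours.
True time: 9:00 + 6 hours = 3:00.

Final answer: 3:00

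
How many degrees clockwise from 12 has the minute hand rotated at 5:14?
The minute hand moves 6 degrees per minute.
At 5:14: 14 x 6 = 84 degrees

Final answer: 84 degrees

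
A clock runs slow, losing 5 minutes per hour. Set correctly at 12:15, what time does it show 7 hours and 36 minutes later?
For every 60 true minutes, the faulty clock advances 60 - 5 = 55 minutes.
True elapsed: 7 hours and 36 minutes = 456 minutes.
Faulty clock advances: 456 x 55/60 = 418 minutes (drift: 38 minutes behind).
Shown time: 12:15 + 418 minutes = 7:13.

Final answer: 7:13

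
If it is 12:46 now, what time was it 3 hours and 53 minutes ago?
Starting time: 12:46 = 46 total minutes past 12:00
Subtracting: 3 hours and 53 minutes = 233 minutes
46 - 233 = -187 (negative, add 12 hours = 720) = 533 minutes
= 8 hours and 53 minutes past 12:00 = 8:53

Final answer: 8:53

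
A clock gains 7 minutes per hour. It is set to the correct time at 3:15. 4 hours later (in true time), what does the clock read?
For every 60 true minutes, the faulty clock advances 60 + 7 = 67 minutes.
True elapsed: 4 hours = 240 minutes.
Faulty clock advances: 240 x 67/60 = 268 minutes (drift: 28 minutes ahead).
Shown time: 3:15 + 268 minutes = 7:43.

Final answer: 7:43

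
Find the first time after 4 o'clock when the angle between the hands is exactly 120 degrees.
At t minutes past 4:00, the hour hand is at 30 x 4 + 0.5t degrees and the minute hand is at 6t degrees.
The smaller angle between them is 120 degrees when |30H - 5.5t| = 120 or |30H - 5.5t| = 240.
With H = 4, solve 30 x 4 - 5.5t = +/- target for each target:
  t = (30 x 4 - 120) / 5.5 = 0 (outside (0, 60))
  t = (30 x 4 + 120) / 5.5 = 43.64
  t = (30 x 4 - 240) / 5.5 = -21.82 (outside (0, 60))
  t = (30 x 4 + 240) / 5.5 = 65.45 (outside (0, 60))
Valid solutions in (0, 60): {43.64} minutes.
The first occurrence is t = 43.64 minutes.
The hands form a 120-degree angle at 43.64 minutes past 4:00.

Final answer: 43.64 minutes past 4:00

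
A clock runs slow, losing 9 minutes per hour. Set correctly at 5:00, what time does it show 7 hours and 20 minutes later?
For every 60 true minutes, the faulty clock advances 60 - 9 = 51 minutes.
True elapsed: 7 hours and 20 minutes = 440 minutes.
Faulty clock advances: 440 x 51/60 = 374 minutes (drift: 66 minutes behind).
Shown time: 5:00 + 374 minutes = 11:14.

Final answer: 11:14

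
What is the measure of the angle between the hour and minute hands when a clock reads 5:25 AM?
Hour hand position: 5 x 30 + 25 x 0.5 = 162.5 degrees
Minute hand position: 25 x 6 = 150 degrees
Difference: |162.5 - 150| = 12.5 degrees
The angle between the hands is 12.5 degrees

Final answer: 12.5 degrees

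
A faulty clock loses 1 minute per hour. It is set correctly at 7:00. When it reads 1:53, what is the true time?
For every 60 true minutes, the faulty clock advances 59 minutes, so 1 faulty-clock minute corresponds to 60/59 true minutes.
From 7:00 to 1:53 on the faulty dial is 413 minutes.
True elapsed: 413 x 60/59 = 420 minutes = 7 hours.
True time: 7:00 + 7 hours = 2:00.

Final answer: 2:00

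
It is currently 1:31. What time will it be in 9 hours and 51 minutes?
Starting time: 1:31
Adding 51 minutes to 31 minutes: 31 + 51 = 82 minutes = 1 hour and 22 minutes
Adding 9 hours: 1 + 9 + 1 (carry) = 11
Final time: 11:22

Final answer: 11:22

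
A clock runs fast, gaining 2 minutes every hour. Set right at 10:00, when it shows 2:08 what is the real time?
For every 60 true minutes, the faulty clock advances 62 minutes, so 1 faulty-clock minute corresponds to 60/62 true minutes.
From 10:00 to 2:08 on the faulty dial is 248 minutes.
True elapsed: 248 x 60/62 = 240 minutes = 4 hours.
True time: 10:00 + 4 hours = 2:00.

Final answer: 2:00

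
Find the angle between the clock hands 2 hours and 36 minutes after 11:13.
First find the time 2 hours and 36 minutes after 11:13.
Total minutes: 11 x 60 + 13 + 2 x 60 + 36 = 829.
829 mod 720 = 109 minutes = 1:49.
Now compute the angle at 1:49:
Hour hand: 1 x 30 + 49 x 0.5 = 54.5 degrees
Minute hand: 49 x 6 = 294 degrees
Difference: |54.5 - 294| = 239.5 degrees
Smaller angle: 360 - 239.5 = 120.5 degrees

Final answer: 120.5 degrees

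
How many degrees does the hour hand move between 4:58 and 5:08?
The hour hand moves 0.5 degrees per minute.
Time elapsed: 5:08 - 4:58 = 10 minutes
Angular displacement: 10 x 0.5 = 5 degrees

Final answer: 5 degrees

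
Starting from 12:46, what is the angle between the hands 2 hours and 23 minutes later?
First find the time 2 hours and 23 minutes after 12:46.
Total minutes: 12 x 60 + 46 + 2 x 60 + 23 = 909.
909 mod 720 = 189 minutes = 3:09.
Now compute the angle at 3:09:
Hour hand: 3 x 30 + 9 x 0.5 = 94.5 degrees
Minute hand: 9 x 6 = 54 degrees
Difference: |94.5 - 54| = 40.5 degrees
The angle is 40.5 degrees

Final answer: 40.5 degrees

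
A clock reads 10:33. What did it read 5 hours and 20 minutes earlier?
Starting time: 10:33 = 633 total minutes past 12:00
Subtracting: 5 hours and 20 minutes = 320 minutes
633 - 320 = 313 minutes
= 5 hours and 13 minutes past 12:00 = 5:13

Final answer: 5:13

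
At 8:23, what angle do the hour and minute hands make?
Hour hand position: 8 x 30 + 23 x 0.5 = 251.5 degrees
Minute hand position: 23 x 6 = 138 degrees
Difference: |251.5 - 138| = 113.5 degrees
The angle between the hands is 113.5 degrees

Final answer: 113.5 degrees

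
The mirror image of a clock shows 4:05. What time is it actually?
Reflection across the vertical (12-6) axis maps a hand at angle A degrees to (360 - A) degrees, which sends a reading of T minutes past 12:00 to (720 - T) minutes past 12:00.
Mirror reads 4:05 = 245 minutes past 12:00.
Actual time: (720 - 245) mod 720 = 475 minutes = 7:55.

Final answer: 7:55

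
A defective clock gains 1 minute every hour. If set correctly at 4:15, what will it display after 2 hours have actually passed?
For every 60 true minutes, the faulty clock advances 60 + 1 = 61 minutes.
True elapsed: 2 hours = 120 minutes.
Faulty clock advances: 120 x 61/60 = 122 minutes (drift: 2 minutes ahead).
Shown time: 4:15 + 122 minutes = 6:17.

Final answer: 6:17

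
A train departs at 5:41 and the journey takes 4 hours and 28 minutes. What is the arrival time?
Starting time: 5:41
Adding 28 minutes to 41 minutes: 41 + 28 = 69 minutes = 1 hour and 9 minutes
Adding 4 hours: 5 + 4 + 1 (carry) = 10
Final time: 10:09

Final answer: 10:09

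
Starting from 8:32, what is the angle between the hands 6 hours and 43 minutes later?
First find the time 6 hours and 43 minutes after 8:32.
Total minutes: 8 x 60 + 32 + 6 x 60 + 43 = 915.
915 mod 720 = 195 minutes = 3:15.
Now compute the angle at 3:15:
Hour hand: 3 x 30 + 15 x 0.5 = 97.5 degrees
Minute hand: 15 x 6 = 90 degrees
Difference: |97.5 - 90| = 7.5 degrees
The angle is 7.5 degrees

Final answer: 7.5 degrees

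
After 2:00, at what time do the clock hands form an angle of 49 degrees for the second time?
At t minutes past 2:00, the hour hand is at 30 x 2 + 0.5t degrees and the minute hand is at 6t degrees.
The smaller angle between them is 49 degrees when |30H - 5.5t| = 49 or |30H - 5.5t| = 311.
With H = 2, solve 30 x 2 - 5.5t = +/- target for each target:
  t = (30 x 2 - 49) / 5.5 = 2
  t = (30 x 2 + 49) / 5.5 = 19.82
  t = (30 x 2 - 311) / 5.5 = -45.64 (outside (0, 60))
  t = (30 x 2 + 311) / 5.5 = 67.45 (outside (0, 60))
Valid solutions in (0, 60): {2, 19.82} minutes.
The second occurrence is t = 19.82 minutes.
The hands form a 49-degree angle at 19.82 minutes past 2:00.

Final answer: 19.82 minutes past 2:00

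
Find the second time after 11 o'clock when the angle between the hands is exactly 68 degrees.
At t minutes past 11:00, the hour hand is at 30 x 11 + 0.5t degrees and the minute hand is at 6t degrees.
The smaller angle between them is 68 degrees when |30H - 5.5t| = 68 or |30H - 5.5t| = 292.
With H = 11, solve 30 x 11 - 5.5t = +/- target for each target:
  t = (30 x 11 - 68) / 5.5 = 47.64
  t = (30 x 11 + 68) / 5.5 = 72.36 (outside (0, 60))
  t = (30 x 11 - 292) / 5.5 = 6.91
  t = (30 x 11 + 292) / 5.5 = 113.09 (outside (0, 60))
Valid solutions in (0, 60): {6.91, 47.64} minutes.
The second occurrence is t = 47.64 minutes.
The hands form a 68-degree angle at 47.64 minutes past 11:00.

Final answer: 47.64 minutes past 11:00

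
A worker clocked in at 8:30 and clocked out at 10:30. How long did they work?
From 8:30 to 10:30:
(10 x 60 + 30) - (8 x 60 + 30) = 630 - 510 = 120 minutes
= 2 hours

Final answer: 2 hours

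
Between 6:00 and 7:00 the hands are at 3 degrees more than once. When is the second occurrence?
At t minutes past 6:00, the hour hand is at 30 x 6 + 0.5t degrees and the minute hand is at 6t degrees.
The smaller angle between them is 3 degrees when |30H - 5.5t| = 3 or |30H - 5.5t| = 357.
With H = 6, solve 30 x 6 - 5.5t = +/- target for each target:
  t = (30 x 6 - 3) / 5.5 = 32.18
  t = (30 x 6 + 3) / 5.5 = 33.27
  t = (30 x 6 - 357) / 5.5 = -32.18 (outside (0, 60))
  t = (30 x 6 + 357) / 5.5 = 97.64 (outside (0, 60))
Valid solutions in (0, 60): {32.18, 33.27} minutes.
The second occurrence is t = 33.27 minutes.
The hands form a 3-degree angle at 33.27 minutes past 6:00.

Final answer: 33.27 minutes past 6:00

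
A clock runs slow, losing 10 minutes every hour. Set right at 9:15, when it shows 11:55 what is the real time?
For every 60 true minutes, the faulty clock advances 50 minutes, so 1 faulty-clock minute corresponds to 60/50 true minutes.
From 9:15 to 11:55 on the faulty dial is 160 minutes.
True elapsed: 160 x 60/50 = 192 minutes = 3 hours and 12 minutes.
True time: 9:15 + 3 hours and 12 minutes = 12:27.

Final answer: 12:27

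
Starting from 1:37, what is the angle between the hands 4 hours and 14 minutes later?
First find the time 4 hours and 14 minutes after 1:37.
Total minutes: 1 x 60 + 37 + 4 x 60 + 14 = 351.
351 mod 720 = 351 minutes = 5:51.
Now compute the angle at 5:51:
Hour hand: 5 x 30 + 51 x 0.5 = 175.5 degrees
Minute hand: 51 x 6 = 306 degrees
Difference: |175.5 - 306| = 130.5 degrees
The angle is 130.5 degrees

Final answer: 130.5 degrees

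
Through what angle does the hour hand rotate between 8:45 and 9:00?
The hour hand moves 0.5 degrees per minute.
Time elapsed: 9:00 - 8:45 = 15 minutes
Angular displacement: 15 x 0.5 = 7.5 degrees

Final answer: 7.5 degrees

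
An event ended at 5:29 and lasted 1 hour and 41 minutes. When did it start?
Starting time: 5:29 = 329 total minutes past 12:00
Subtracting: 1 hour and 41 minutes = 101 minutes
329 - 101 = 228 minutes
= 3 hours and 48 minutes past 12:00 = 3:48

Final answer: 3:48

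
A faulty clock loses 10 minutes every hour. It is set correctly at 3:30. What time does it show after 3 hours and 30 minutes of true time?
For every 60 true minutes, the faulty clock advances 60 - 10 = 50 minutes.
True elapsed: 3 hours and 30 minutes = 210 minutes.
Faulty clock advances: 210 x 50/60 = 175 minutes (drift: 35 minutes behind).
Shown time: 3:30 + 175 minutes = 6:25.

Final answer: 6:25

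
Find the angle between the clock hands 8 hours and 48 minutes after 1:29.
First find the time 8 hours and 48 minutes after 1:29.
Total minutes: 1 x 60 + 29 + 8 x 60 + 48 = 617.
617 mod 720 = 617 minutes = 10:17.
Now compute the angle at 10:17:
Hour hand: 10 x 30 + 17 x 0.5 = 308.5 degrees
Minute hand: 17 x 6 = 102 degrees
Difference: |308.5 - 102| = 206.5 degrees
Smaller angle: 360 - 206.5 = 153.5 degrees

Final answer: 153.5 degrees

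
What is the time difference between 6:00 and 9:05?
From 6:00 to 9:05:
(9 x 60 + 5) - (6 x 60 + 0) = 545 - 360 = 185 minutes
= 3 hours and 5 minutes

Final answer: 3 hours and 5 minutes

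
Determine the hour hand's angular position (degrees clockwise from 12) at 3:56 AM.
The hour hand moves 30 degrees per hour and 0.5 degrees per minute.
At 3:56: (3) x 30 + 56 x 0.5 = 90 + 28 = 118 degrees

Final answer: 118 degrees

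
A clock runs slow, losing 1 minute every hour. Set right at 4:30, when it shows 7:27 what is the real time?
For every 60 true minutes, the faulty clock advances 59 minutes, so 1 faulty-clock minute corresponds to 60/59 true minutes.
From 4:30 to 7:27 on the faulty dial is 177 minutes.
True elapsed: 177 x 60/59 = 180 minutes = 3 hours.
True time: 4:30 + 3 hours = 7:30.

Final answer: 7:30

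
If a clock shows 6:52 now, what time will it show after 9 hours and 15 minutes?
Starting time: 6:52
Adding 15 minutes to 52 minutes: 52 + 15 = 67 minutes = 1 hour and 7 minutes
Adding 9 hours: 6 + 9 + 1 (carry) = 16 - 12 = 4
Final time: 4:07

Final answer: 4:07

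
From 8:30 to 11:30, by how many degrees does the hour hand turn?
The hour hand moves 0.5 degrees per minute.
Time elapsed: 11:30 - 8:30 = 180 minutes
Angular displacement: 180 x 0.5 = 90 degrees

Final answer: 90 degrees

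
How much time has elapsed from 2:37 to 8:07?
From 2:37 to 8:07:
(8 x 60 + 7) - (2 x 60 + 37) = 487 - 157 = 330 minutes
= 5 hours and 30 minutes

Final answer: 5 hours and 30 minutes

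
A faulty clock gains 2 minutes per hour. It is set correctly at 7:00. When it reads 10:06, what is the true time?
For every 60 true minutes, the faulty clock advances 62 minutes, so 1 faulty-clock minute corresponds to 60/62 true minutes.
From 7:00 to 10:06 on the faulty dial is 186 minutes.
True elapsed: 186 x 60/62 = 180 minutes = 3 hours.
True time: 7:00 + 3 hours = 10:00.

Final answer: 10:00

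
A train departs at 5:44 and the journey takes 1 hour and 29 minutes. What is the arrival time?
Starting time: 5:44
Adding 29 minutes to 44 minutes: 44 + 29 = 73 minutes = 1 hour and 13 minutes
Adding 1 hour: 5 + 1 + 1 (carry) = 7
Final time: 7:13

Final answer: 7:13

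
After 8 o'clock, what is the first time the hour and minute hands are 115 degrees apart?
At t minutes past 8:00, the hour hand is at 30 x 8 + 0.5t degrees and the minute hand is at 6t degrees.
The smaller angle between them is 115 degrees when |30H - 5.5t| = 115 or |30H - 5.5t| = 245.
With H = 8, solve 30 x 8 - 5.5t = +/- target for each target:
  t = (30 x 8 - 115) / 5.5 = 22.73
  t = (30 x 8 + 115) / 5.5 = 64.55 (outside (0, 60))
  t = (30 x 8 - 245) / 5.5 = -0.91 (outside (0, 60))
  t = (30 x 8 + 245) / 5.5 = 88.18 (outside (0, 60))
Valid solutions in (0, 60): {22.73} minutes.
The first occurrence is t = 22.73 minutes.
The hands form a 115-degree angle at 22.73 minutes past 8:00.

Final answer: 22.73 minutes past 8:00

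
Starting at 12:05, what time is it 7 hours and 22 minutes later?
Starting time: 12:05
Adding 22 minutes to 5 minutes: 5 + 22 = 27 minutes
Adding 7 hours: 12 + 7 = 19 - 12 = 7
Final time: 7:27

Final answer: 7:27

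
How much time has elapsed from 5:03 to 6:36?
From 5:03 to 6:36:
(6 x 60 + 36) - (5 x 60 + 3) = 396 - 303 = 93 minutes
= 1 hour and 33 minutes

Final answer: 1 hour and 33 minutes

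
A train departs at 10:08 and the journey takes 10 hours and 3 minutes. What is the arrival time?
Starting time: 10:08
Adding 3 minutes to 8 minutes: 8 + 3 = 11 minutes
Adding 10 hours: 10 + 10 = 20 - 12 = 8
Final time: 8:11

Final answer: 8:11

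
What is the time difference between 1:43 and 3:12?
From 1:43 to 3:12:
(3 x 60 + 12) - (1 x 60 + 43) = 192 - 103 = 89 minutes
= 1 hour and 29 minutes

Final answer: 1 hour and 29 minutes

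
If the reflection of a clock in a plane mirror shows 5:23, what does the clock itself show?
Reflection across the vertical (12-6) axis maps a hand at angle A degrees to (360 - A) degrees, which sends a reading of T minutes past 12:00 to (720 - T) minutes past 12:00.
Mirror reads 5:23 = 323 minutes past 12:00.
Actual time: (720 - 323) mod 720 = 397 minutes = 6:37.

Final answer: 6:37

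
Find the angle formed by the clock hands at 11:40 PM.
Hour hand position: 11 x 30 + 40 x 0.5 = 350 degrees
Minute hand position: 40 x 6 = 240 degrees
Difference: |350 - 240| = 110 degrees
The angle between the hands is 110 degrees

Final answer: 110 degrees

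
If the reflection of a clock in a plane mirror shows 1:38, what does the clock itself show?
Reflection across the vertical (12-6) axis maps a hand at angle A degrees to (360 - A) degrees, which sends a reading of T minutes past 12:00 to (720 - T) minutes past 12:00.
Mirror reads 1:38 = 98 minutes past 12:00.
Actual time: (720 - 98) mod 720 = 622 minutes = 10:22.

Final answer: 10:22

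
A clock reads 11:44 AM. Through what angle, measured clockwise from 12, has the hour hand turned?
The hour hand moves 30 degrees per hour and 0.5 degrees per minute.
At 11:44: (11) x 30 + 44 x 0.5 = 330 + 22 = 352 degrees

Final answer: 352 degrees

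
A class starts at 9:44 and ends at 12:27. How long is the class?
From 9:44 to 12:27:
(12 x 60 + 27) - (9 x 60 + 44) = 747 - 584 = 163 minutes
= 2 hours and 43 minutes

Final answer: 2 hours and 43 minutes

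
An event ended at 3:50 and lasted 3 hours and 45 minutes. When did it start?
Starting time: 3:50 = 230 total minutes past 12:00
Subtracting: 3 hours and 45 minutes = 225 minutes
230 - 225 = 5 minutes
= 5 minutes past 12:00 = 12:05

Final answer: 12:05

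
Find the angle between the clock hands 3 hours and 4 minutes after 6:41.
First find the time 3 hours and 4 minutes after 6:41.
Total minutes: 6 x 60 + 41 + 3 x 60 + 4 = 585.
585 mod 720 = 585 minutes = 9:45.
Now compute the angle at 9:45:
Hour hand: 9 x 30 + 45 x 0.5 = 292.5 degrees
Minute hand: 45 x 6 = 270 degrees
Difference: |292.5 - 270| = 22.5 degrees
The angle is 22.5 degrees

Final answer: 22.5 degrees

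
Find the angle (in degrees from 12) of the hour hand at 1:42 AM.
The hour hand moves 30 degrees per hour and 0.5 degrees per minute.
At 1:42: (1) x 30 + 42 x 0.5 = 30 + 21 = 51 degrees

Final answer: 51 degrees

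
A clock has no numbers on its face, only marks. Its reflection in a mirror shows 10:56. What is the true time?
Reflection across the vertical (12-6) axis maps a hand at angle A degrees to (360 - A) degrees, which sends a reading of T minutes past 12:00 to (720 - T) minutes past 12:00.
Mirror reads 10:56 = 656 minutes past 12:00.
Actual time: (720 - 656) mod 720 = 64 minutes = 1:04.

Final answer: 1:04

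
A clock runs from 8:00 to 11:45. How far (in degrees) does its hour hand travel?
The hour hand moves 0.5 degrees per minute.
Time elapsed: 11:45 - 8:00 = 225 minutes
Angular displacement: 225 x 0.5 = 112.5 degrees

Final answer: 112.5 degrees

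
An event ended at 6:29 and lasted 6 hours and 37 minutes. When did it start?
Starting time: 6:29 = 389 total minutes past 12:00
Subtracting: 6 hours and 37 minutes = 397 minutes
389 - 397 = -8 (negative, add 12 hours = 720) = 712 minutes
= 11 hours and 52 minutes past 12:00 = 11:52

Final answer: 11:52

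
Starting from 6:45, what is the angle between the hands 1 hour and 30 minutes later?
First find the time 1 hour and 30 minutes after 6:45.
Total minutes: 6 x 60 + 45 + 1 x 60 + 30 = 495.
495 mod 720 = 495 minutes = 8:15.
Now compute the angle at 8:15:
Hour hand: 8 x 30 + 15 x 0.5 = 247.5 degrees
Minute hand: 15 x 6 = 90 degrees
Difference: |247.5 - 90| = 157.5 degrees
The angle is 157.5 degrees

Final answer: 157.5 degrees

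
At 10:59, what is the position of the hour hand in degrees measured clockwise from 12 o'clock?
The hour hand moves 30 degrees per hour and 0.5 degrees per minute.
At 10:59: (10) x 30 + 59 x 0.5 = 300 + 29.5 = 329.5 degrees

Final answer: 329.5 degrees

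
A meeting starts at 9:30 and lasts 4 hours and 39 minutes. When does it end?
Starting time: 9:30
Adding 39 minutes to 30 minutes: 30 + 39 = 69 minutes = 1 hour and 9 minutes
Adding 4 hours: 9 + 4 + 1 (carry) = 14 - 12 = 2
Final time: 2:09

Final answer: 2:09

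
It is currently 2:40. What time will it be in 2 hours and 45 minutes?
Starting time: 2:40
Adding 45 minutes to 40 minutes: 40 + 45 = 85 minutes = 1 hour and 25 minutes
Adding 2 hours: 2 + 2 + 1 (carry) = 5
Final time: 5:25

Final answer: 5:25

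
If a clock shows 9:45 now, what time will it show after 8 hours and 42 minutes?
Starting time: 9:45
Adding 42 minutes to 45 minutes: 45 + 42 = 87 minutes = 1 hour and 27 minutes
Adding 8 hours: 9 + 8 + 1 (carry) = 18 - 12 = 6
Final time: 6:27

Final answer: 6:27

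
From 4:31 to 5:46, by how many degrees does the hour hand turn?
The hour hand moves 0.5 degrees per minute.
Time elapsed: 5:46 - 4:31 = 75 minutes
Angular displacement: 75 x 0.5 = 37.5 degrees

Final answer: 37.5 degrees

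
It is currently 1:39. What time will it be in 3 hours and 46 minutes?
Starting time: 1:39
Adding 46 minutes to 39 minutes: 39 + 46 = 85 minutes = 1 hour and 25 minutes
Adding 3 hours: 1 + 3 + 1 (carry) = 5
Final time: 5:25

Final answer: 5:25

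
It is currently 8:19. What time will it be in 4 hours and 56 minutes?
Starting time: 8:19
Adding 56 minutes to 19 minutes: 19 + 56 = 75 minutes = 1 hour and 15 minutes
Adding 4 hours: 8 + 4 + 1 (carry) = 13 - 12 = 1
Final time: 1:15

Final answer: 1:15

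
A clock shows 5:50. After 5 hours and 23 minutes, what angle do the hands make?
First find the time 5 hours and 23 minutes after 5:50.
Total minutes: 5 x 60 + 50 + 5 x 60 + 23 = 673.
673 mod 720 = 673 minutes = 11:13.
Now compute the angle at 11:13:
Hour hand: 11 x 30 + 13 x 0.5 = 336.5 degrees
Minute hand: 13 x 6 = 78 degrees
Difference: |336.5 - 78| = 258.5 degrees
Smaller angle: 360 - 258.5 = 101.5 degrees

Final answer: 101.5 degrees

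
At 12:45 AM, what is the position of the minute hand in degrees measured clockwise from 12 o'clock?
The minute hand moves 6 degrees per minute.
At 12:45: 45 x 6 = 270 degrees

Final answer: 270 degrees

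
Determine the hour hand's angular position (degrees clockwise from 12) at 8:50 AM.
The hour hand moves 30 degrees per hour and 0.5 degrees per minute.
At 8:50: (8) x 30 + 50 x 0.5 = 240 + 25 = 265 degrees

Final answer: 265 degrees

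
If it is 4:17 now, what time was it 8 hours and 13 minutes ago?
Starting time: 4:17 = 257 total minutes past 12:00
Subtracting: 8 hours and 13 minutes = 493 minutes
257 - 493 = -236 (negative, add 12 hours = 720) = 484 minutes
= 8 hours and 4 minutes past 12:00 = 8:04

Final answer: 8:04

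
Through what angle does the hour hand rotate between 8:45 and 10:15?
The hour hand moves 0.5 degrees per minute.
Time elapsed: 10:15 - 8:45 = 90 minutes
Angular displacement: 90 x 0.5 = 45 degrees

Final answer: 45 degrees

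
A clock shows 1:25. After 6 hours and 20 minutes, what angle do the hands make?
First find the time 6 hours and 20 minutes after 1:25.
Total minutes: 1 x 60 + 25 + 6 x 60 + 20 = 465.
465 mod 720 = 465 minutes = 7:45.
Now compute the angle at 7:45:
Hour hand: 7 x 30 + 45 x 0.5 = 232.5 degrees
Minute hand: 45 x 6 = 270 degrees
Difference: |232.5 - 270| = 37.5 degrees
The angle is 37.5 degrees

Final answer: 37.5 degrees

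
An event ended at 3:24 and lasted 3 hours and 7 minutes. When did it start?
Starting time: 3:24 = 204 total minutes past 12:00
Subtracting: 3 hours and 7 minutes = 187 minutes
204 - 187 = 17 minutes
= 17 minutes past 12:00 = 12:17

Final answer: 12:17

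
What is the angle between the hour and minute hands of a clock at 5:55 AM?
Hour hand position: 5 x 30 + 55 x 0.5 = 177.5 degrees
Minute hand position: 55 x 6 = 330 degrees
Difference: |177.5 - 330| = 152.5 degrees
The angle between the hands is 152.5 degrees

Final answer: 152.5 degrees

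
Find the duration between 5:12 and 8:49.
From 5:12 to 8:49:
(8 x 60 + 49) - (5 x 60 + 12) = 529 - 312 = 217 minutes
= 3 hours and 37 minutes

Final answer: 3 hours and 37 minutes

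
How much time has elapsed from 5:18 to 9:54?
From 5:18 to 9:54:
(9 x 60 + 54) - (5 x 60 + 18) = 594 - 318 = 276 minutes
= 4 hours and 36 minutes

Final answer: 4 hours and 36 minutes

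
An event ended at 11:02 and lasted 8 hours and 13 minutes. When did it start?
Starting time: 11:02 = 662 total minutes past 12:00
Subtracting: 8 hours and 13 minutes = 493 minutes
662 - 493 = 169 minutes
= 2 hours and 49 minutes past 12:00 = 2:49

Final answer: 2:49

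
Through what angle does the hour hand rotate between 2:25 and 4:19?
The hour hand moves 0.5 degrees per minute.
Time elapsed: 4:19 - 2:25 = 114 minutes
Angular displacement: 114 x 0.5 = 57 degrees

Final answer: 57 degrees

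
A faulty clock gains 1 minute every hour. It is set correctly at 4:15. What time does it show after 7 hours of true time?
For every 60 true minutes, the faulty clock advances 60 + 1 = 61 minutes.
True elapsed: 7 hours = 420 minutes.
Faulty clock advances: 420 x 61/60 = 427 minutes (drift: 7 minutes ahead).
Shown time: 4:15 + 427 minutes = 11:22.

Final answer: 11:22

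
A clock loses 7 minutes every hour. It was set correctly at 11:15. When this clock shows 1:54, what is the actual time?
For every 60 true minutes, the faulty clock advances 53 minutes, so 1 faulty-clock minute corresponds to 60/53 true minutes.
From 11:15 to 1:54 on the faulty dial is 159 minutes.
True elapsed: 159 x 60/53 = 180 minutes = 3 hours.
True time: 11:15 + 3 hours = 2:15.

Final answer: 2:15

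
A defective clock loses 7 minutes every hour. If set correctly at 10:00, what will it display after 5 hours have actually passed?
For every 60 true minutes, the faulty clock advances 60 - 7 = 53 minutes.
True elapsed: 5 hours = 300 minutes.
Faulty clock advances: 300 x 53/60 = 265 minutes (drift: 35 minutes behind).
Shown time: 10:00 + 265 minutes = 2:25.

Final answer: 2:25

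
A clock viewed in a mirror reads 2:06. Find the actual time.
Reflection across the vertical (12-6) axis maps a hand at angle A degrees to (360 - A) degrees, which sends a reading of T minutes past 12:00 to (720 - T) minutes past 12:00.
Mirror reads 2:06 = 126 minutes past 12:00.
Actual time: (720 - 126) mod 720 = 594 minutes = 9:54.

Final answer: 9:54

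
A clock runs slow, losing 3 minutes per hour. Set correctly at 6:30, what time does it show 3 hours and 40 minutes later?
For every 60 true minutes, the faulty clock advances 60 - 3 = 57 minutes.
True elapsed: 3 hours and 40 minutes = 220 minutes.
Faulty clock advances: 220 x 57/60 = 209 minutes (drift: 11 minutes behind).
Shown time: 6:30 + 209 minutes = 9:59.

Final answer: 9:59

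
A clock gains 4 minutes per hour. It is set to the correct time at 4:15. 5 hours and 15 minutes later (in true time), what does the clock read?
For every 60 true minutes, the faulty clock advances 60 + 4 = 64 minutes.
True elapsed: 5 hours and 15 minutes = 315 minutes.
Faulty clock advances: 315 x 64/60 = 336 minutes (drift: 21 minutes ahead).
Shown time: 4:15 + 336 minutes = 9:51.

Final answer: 9:51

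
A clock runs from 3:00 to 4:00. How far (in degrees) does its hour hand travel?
The hour hand moves 0.5 degrees per minute.
Time elapsed: 4:00 - 3:00 = 60 minutes
Angular displacement: 60 x 0.5 = 30 degrees

Final answer: 30 degrees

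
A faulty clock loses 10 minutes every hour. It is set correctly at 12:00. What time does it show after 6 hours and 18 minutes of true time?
For every 60 true minutes, the faulty clock advances 60 - 10 = 50 minutes.
True elapsed: 6 hours and 18 minutes = 378 minutes.
Faulty clock advances: 378 x 50/60 = 315 minutes (drift: 63 minutes behind).
Shown time: 12:00 + 315 minutes = 5:15.

Final answer: 5:15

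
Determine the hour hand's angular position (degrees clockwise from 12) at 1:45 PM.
The hour hand moves 30 degrees per hour and 0.5 degrees per minute.
At 1:45: (1) x 30 + 45 x 0.5 = 30 + 22.5 = 52.5 degrees

Final answer: 52.5 degrees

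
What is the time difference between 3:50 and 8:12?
From 3:50 to 8:12:
(8 x 60 + 12) - (3 x 60 + 50) = 492 - 230 = 262 minutes
= 4 hours and 22 minutes

Final answer: 4 hours and 22 minutes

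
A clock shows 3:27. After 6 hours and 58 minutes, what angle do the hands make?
First find the time 6 hours and 58 minutes after 3:27.
Total minutes: 3 x 60 + 27 + 6 x 60 + 58 = 625.
625 mod 720 = 625 minutes = 10:25.
Now compute the angle at 10:25:
Hour hand: 10 x 30 + 25 x 0.5 = 312.5 degrees
Minute hand: 25 x 6 = 150 degrees
Difference: |312.5 - 150| = 162.5 degrees
The angle is 162.5 degrees

Final answer: 162.5 degrees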